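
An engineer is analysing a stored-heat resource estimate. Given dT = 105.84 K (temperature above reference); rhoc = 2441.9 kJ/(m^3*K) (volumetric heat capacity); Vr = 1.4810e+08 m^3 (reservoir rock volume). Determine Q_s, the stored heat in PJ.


Q_s = Vr * rhoc * dT / 1e12
Q_s = 1.4810e+08 * 2441.9 * 105.84 / 1e12
Q_s = 38.277 PJ


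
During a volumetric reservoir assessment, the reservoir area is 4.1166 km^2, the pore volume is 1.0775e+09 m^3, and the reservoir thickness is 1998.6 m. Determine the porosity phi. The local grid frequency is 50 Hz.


phi = Vp / (A * 1e6 * hr)
phi = 1.0775e+09 / (4.1166 * 1e6 * 1998.6)
phi = 0.13096


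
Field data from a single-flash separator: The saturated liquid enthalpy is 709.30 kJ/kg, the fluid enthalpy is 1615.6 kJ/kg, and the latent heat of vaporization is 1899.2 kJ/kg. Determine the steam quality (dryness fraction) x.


x = (h - hf) / hfg
x = (1615.6 - 709.30) / 1899.2
x = 0.47720


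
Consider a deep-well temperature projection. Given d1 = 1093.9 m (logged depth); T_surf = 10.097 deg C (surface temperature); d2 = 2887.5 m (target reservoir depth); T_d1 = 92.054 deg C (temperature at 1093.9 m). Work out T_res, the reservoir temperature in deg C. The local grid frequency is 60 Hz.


Step 1: grad = (T_d1 - T_surf)/d1 * 1000 = (92.054 - 10.097)/1093.9 * 1000 = 74.92184 deg C/km
Step 2: T_res = T_surf + grad*d2/1000 = 10.097 + 74.92184*2887.5/1000 = 226.43 deg C
T_res = 226.43 deg C


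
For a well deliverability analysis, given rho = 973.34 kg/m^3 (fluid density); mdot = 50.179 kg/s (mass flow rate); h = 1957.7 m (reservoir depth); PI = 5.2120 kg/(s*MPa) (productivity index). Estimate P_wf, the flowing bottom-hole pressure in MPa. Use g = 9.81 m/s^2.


Step 1: P_i = rho*g*h/1e6 = 973.34*9.81*1957.7/1e6 = 18.69303 MPa
Step 2: P_wf = P_i - mdot/PI = 18.69303 - 50.179/5.212 = 9.0654 MPa
P_wf = 9.0654 MPa


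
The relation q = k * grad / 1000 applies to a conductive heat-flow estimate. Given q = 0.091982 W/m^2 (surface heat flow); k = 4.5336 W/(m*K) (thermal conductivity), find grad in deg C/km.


grad = q * 1000 / k
grad = 0.091982 * 1000 / 4.5336
grad = 20.289 deg C/km


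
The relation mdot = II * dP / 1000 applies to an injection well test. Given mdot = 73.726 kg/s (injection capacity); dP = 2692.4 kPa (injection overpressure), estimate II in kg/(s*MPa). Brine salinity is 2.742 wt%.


II = mdot * 1000 / dP
II = 73.726 * 1000 / 2692.4
II = 27.383 kg/(s*MPa)


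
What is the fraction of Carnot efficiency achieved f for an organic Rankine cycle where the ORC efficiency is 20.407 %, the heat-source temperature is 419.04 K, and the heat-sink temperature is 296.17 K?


f = (eta_orc/100) / (1 - Tc/Th)
f = (20.407/100) / (1 - 296.17/419.04)
f = 0.69597


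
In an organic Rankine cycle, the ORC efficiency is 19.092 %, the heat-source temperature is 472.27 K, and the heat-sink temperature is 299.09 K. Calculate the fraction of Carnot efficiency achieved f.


f = (eta_orc/100) / (1 - Tc/Th)
f = (19.092/100) / (1 - 299.09/472.27)
f = 0.52065


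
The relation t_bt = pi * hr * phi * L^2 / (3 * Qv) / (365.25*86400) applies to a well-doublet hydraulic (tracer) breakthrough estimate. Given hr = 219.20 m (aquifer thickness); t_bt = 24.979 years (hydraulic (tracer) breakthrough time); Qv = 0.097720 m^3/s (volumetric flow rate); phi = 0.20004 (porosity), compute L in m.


L = sqrt(t_bt*365.25*86400*3*Qv / (pi*hr*phi))
L = sqrt(24.979*365.25*86400*3*0.097720 / (pi*219.20*0.20004))
L = 1295.2 m


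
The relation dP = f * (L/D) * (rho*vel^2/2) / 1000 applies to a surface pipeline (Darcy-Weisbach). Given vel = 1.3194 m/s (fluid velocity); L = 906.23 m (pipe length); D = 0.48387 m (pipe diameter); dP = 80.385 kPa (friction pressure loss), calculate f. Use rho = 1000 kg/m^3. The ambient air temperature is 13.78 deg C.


f = dP*1000 / ((L/D)*(rho*vel^2/2))
f = 80.385*1000 / ((906.23/0.48387)*(1000*1.3194^2/2))
f = 0.049311


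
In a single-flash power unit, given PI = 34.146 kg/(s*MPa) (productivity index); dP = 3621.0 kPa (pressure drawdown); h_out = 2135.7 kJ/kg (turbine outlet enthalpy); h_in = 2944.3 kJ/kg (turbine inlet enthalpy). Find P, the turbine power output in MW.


Step 1: mdot = PI * dP / 1000 = 34.146 * 3621.0 / 1000 = 123.6427 kg/s
Step 2: P = mdot*(h_in - h_out)/1000 = 123.6427*(2944.3 - 2135.7)/1000 = 99.977 MW
P = 99.977 MW


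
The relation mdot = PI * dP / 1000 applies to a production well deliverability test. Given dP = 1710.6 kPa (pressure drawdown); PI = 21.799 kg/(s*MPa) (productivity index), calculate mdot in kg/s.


mdot = PI * dP / 1000
mdot = 21.799 * 1710.6 / 1000
mdot = 37.289 kg/s


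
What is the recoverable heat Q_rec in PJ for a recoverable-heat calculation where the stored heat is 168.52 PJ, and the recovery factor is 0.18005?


Q_rec = Q_s * RF
Q_rec = 168.52 * 0.18005
Q_rec = 30.342 PJ


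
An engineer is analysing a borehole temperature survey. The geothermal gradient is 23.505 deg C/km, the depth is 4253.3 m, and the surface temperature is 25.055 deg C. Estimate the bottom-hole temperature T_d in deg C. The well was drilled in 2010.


T_d = T_surf + grad * d / 1000
T_d = 25.055 + 23.505 * 4253.3 / 1000
T_d = 125.03 deg C


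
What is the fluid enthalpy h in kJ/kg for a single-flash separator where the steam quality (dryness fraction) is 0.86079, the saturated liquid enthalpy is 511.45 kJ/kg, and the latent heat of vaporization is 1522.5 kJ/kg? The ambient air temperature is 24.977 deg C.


h = hf + x * hfg
h = 511.45 + 0.86079 * 1522.5
h = 1822.0 kJ/kg


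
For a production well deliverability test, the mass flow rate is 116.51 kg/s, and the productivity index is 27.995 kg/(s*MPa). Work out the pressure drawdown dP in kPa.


dP = mdot * 1000 / PI
dP = 116.51 * 1000 / 27.995
dP = 4161.8 kPa


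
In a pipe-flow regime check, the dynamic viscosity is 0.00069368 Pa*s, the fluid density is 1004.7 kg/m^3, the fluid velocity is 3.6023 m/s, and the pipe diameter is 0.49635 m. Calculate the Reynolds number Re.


Re = rho * vel * D / mu
Re = 1004.7 * 3.6023 * 0.49635 / 0.00069368
Re = 2.5897e+06


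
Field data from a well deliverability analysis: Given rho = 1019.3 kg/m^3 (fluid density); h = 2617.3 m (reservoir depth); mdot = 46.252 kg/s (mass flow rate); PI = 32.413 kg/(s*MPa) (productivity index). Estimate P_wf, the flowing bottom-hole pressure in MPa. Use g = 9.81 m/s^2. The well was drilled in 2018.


Step 1: P_i = rho*g*h/1e6 = 1019.3*9.81*2617.3/1e6 = 26.17125 MPa
Step 2: P_wf = P_i - mdot/PI = 26.17125 - 46.252/32.413 = 24.744 MPa
P_wf = 24.744 MPa


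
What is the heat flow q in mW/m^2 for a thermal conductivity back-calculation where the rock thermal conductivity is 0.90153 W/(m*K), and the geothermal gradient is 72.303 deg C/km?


q = k * grad / 1000
q = 0.90153 * 72.303 / 1000
q = 0.06518332 W/m^2
Convert: 0.06518332 W/m^2 * 1000.0 = 65.183 mW/m^2
q = 65.183 mW/m^2


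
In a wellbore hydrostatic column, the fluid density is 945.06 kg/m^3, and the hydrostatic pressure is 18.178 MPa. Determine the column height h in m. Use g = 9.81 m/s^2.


h = P * 1e6 / (g * rho)
h = 18.178 * 1e6 / (9.81 * 945.06)
h = 1960.7 m


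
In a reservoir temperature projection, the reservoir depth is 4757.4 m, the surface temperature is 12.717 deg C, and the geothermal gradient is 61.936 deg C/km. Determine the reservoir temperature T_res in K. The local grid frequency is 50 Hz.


T_res = T_surf + grad * d / 1000
T_res = 12.717 + 61.936 * 4757.4 / 1000
T_res = 307.3713 deg C
Convert to K: 307.3713 + 273.15 = 580.52 K
T_res = 580.52 K


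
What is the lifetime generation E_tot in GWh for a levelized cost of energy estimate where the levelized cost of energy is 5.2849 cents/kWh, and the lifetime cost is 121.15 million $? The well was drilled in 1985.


E_tot = C_tot / LCOE * 100
E_tot = 121.15 / 5.2849 * 100
E_tot = 2292.4 GWh


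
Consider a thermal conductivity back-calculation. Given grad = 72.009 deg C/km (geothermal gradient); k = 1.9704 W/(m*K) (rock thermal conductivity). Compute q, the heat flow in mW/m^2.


q = k * grad / 1000
q = 1.9704 * 72.009 / 1000
q = 0.1418865 W/m^2
Convert: 0.1418865 W/m^2 * 1000.0 = 141.89 mW/m^2
q = 141.89 mW/m^2


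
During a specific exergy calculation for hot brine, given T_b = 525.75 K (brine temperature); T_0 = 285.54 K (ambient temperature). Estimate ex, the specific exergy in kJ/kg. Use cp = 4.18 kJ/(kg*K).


ex = cp * ((T_b - T_0) - T_0 * ln(T_b/T_0))
ex = 4.18 * ((525.75 - 285.54) - 285.54 * ln(525.75/285.54))
ex = 275.48 kJ/kg


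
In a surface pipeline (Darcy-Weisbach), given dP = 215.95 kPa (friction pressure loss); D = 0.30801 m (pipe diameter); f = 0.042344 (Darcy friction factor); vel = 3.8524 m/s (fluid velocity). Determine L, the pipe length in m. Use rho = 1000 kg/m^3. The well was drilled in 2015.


L = dP*1000*D / (f*rho*vel^2/2)
L = 215.95*1000*0.30801 / (0.042344*1000*3.8524^2/2)
L = 211.69 m


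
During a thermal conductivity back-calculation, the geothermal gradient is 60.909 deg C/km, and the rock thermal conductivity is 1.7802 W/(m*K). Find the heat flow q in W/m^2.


q = k * grad / 1000
q = 1.7802 * 60.909 / 1000
q = 0.10843 W/m^2


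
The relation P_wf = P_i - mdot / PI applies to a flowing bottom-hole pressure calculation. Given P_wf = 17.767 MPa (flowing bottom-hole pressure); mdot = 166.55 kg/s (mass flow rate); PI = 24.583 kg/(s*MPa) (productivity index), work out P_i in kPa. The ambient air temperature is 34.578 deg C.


P_i = P_wf + mdot / PI
P_i = 17.767 + 166.55 / 24.583
P_i = 24.54201 MPa
Convert: 24.54201 MPa * 1000.0 = 24542 kPa
P_i = 24542 kPa


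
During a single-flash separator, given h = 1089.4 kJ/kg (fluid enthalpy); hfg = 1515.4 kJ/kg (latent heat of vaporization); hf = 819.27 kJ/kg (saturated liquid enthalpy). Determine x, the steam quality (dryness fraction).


x = (h - hf) / hfg
x = (1089.4 - 819.27) / 1515.4
x = 0.17826


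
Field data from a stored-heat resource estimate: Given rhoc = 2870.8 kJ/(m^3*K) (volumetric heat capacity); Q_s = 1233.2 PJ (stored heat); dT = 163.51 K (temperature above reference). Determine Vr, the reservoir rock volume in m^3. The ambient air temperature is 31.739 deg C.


Vr = Q_s * 1e12 / (rhoc * dT)
Vr = 1233.2 * 1e12 / (2870.8 * 163.51)
Vr = 2.6272e+09 m^3


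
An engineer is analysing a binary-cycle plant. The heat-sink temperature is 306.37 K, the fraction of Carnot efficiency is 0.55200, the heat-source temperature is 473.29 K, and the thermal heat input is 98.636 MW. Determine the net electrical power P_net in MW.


Step 1: eta = (1 - Tc/Th)*f = (1 - 306.37/473.29)*0.552 = 0.1946795
Step 2: P_net = eta * Q_in = 0.1946795 * 98.636 = 19.202 MW
P_net = 19.202 MW


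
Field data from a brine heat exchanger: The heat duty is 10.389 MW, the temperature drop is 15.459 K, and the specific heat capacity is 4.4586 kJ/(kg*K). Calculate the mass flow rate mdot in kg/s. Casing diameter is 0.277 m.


mdot = Q * 1000 / (cp * dT)
mdot = 10.389 * 1000 / (4.4586 * 15.459)
mdot = 150.73 kg/s


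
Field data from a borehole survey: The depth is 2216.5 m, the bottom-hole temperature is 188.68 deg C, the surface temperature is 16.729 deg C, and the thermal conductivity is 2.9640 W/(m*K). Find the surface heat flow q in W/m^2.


Step 1: grad = (T_d - T_surf)/d * 1000 = (188.68 - 16.729)/2216.5 * 1000 = 77.57771 deg C/km
Step 2: q = k * grad / 1000 = 2.964 * 77.57771 / 1000 = 0.22994 W/m^2
q = 0.22994 W/m^2


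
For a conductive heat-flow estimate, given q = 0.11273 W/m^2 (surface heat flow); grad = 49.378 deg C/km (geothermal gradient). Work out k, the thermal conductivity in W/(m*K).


k = q * 1000 / grad
k = 0.11273 * 1000 / 49.378
k = 2.2830 W/(m*K)


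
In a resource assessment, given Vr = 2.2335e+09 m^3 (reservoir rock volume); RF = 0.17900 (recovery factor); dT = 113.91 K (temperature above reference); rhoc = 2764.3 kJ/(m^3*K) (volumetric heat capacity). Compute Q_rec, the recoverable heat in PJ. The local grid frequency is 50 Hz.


Step 1: Q_s = Vr*rhoc*dT/1e12 = 2.2335e+09*2764.3*113.91/1e12 = 703.2876 PJ
Step 2: Q_rec = Q_s * RF = 703.2876 * 0.179 = 125.89 PJ
Q_rec = 125.89 PJ


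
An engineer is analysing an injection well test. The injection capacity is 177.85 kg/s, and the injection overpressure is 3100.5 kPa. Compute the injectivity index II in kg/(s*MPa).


II = mdot * 1000 / dP
II = 177.85 * 1000 / 3100.5
II = 57.362 kg/(s*MPa)


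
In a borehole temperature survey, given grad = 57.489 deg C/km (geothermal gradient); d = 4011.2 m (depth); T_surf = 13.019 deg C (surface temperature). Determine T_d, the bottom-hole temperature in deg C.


T_d = T_surf + grad * d / 1000
T_d = 13.019 + 57.489 * 4011.2 / 1000
T_d = 243.62 deg C


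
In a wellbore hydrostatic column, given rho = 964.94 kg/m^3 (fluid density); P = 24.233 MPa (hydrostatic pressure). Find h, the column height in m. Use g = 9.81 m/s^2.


h = P * 1e6 / (g * rho)
h = 24.233 * 1e6 / (9.81 * 964.94)
h = 2560.0 m


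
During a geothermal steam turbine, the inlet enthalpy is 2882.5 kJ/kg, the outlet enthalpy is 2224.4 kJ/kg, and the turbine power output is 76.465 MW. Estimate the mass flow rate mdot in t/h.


mdot = P * 1000 / (h_in - h_out)
mdot = 76.465 * 1000 / (2882.5 - 2224.4)
mdot = 116.1905 kg/s
Convert: 116.1905 kg/s * 3.6 = 418.29 t/h
mdot = 418.29 t/h


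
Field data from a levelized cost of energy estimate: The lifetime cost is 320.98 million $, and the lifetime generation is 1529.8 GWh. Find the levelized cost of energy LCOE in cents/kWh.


LCOE = C_tot / E_tot * 100
LCOE = 320.98 / 1529.8 * 100
LCOE = 20.982 cents/kWh


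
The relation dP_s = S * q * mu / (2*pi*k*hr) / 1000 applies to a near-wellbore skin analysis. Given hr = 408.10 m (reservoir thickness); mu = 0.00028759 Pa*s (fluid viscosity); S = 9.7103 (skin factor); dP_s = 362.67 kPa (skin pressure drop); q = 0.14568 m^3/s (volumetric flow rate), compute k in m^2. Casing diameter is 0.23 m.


k = S*q*mu / (2*pi*dP_s*1000*hr)
k = 9.7103*0.14568*0.00028759 / (2*pi*362.67*1000*408.10)
k = 4.3747e-13 m^2


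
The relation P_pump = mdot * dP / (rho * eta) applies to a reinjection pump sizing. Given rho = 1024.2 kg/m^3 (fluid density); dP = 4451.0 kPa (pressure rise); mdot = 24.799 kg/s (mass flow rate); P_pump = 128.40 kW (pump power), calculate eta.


eta = mdot * dP / (rho * P_pump)
eta = 24.799 * 4451.0 / (1024.2 * 128.40)
eta = 0.83935


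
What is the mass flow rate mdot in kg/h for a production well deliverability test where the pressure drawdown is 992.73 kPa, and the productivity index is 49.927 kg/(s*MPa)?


mdot = PI * dP / 1000
mdot = 49.927 * 992.73 / 1000
mdot = 49.56403 kg/s
Convert: 49.56403 kg/s * 3600.0 = 1.7843e+05 kg/h
mdot = 1.7843e+05 kg/h


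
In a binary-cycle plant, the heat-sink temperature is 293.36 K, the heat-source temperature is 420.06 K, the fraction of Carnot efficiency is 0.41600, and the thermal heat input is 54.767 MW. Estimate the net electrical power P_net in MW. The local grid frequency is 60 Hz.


Step 1: eta = (1 - Tc/Th)*f = (1 - 293.36/420.06)*0.416 = 0.1254754
Step 2: P_net = eta * Q_in = 0.1254754 * 54.767 = 6.8719 MW
P_net = 6.8719 MW


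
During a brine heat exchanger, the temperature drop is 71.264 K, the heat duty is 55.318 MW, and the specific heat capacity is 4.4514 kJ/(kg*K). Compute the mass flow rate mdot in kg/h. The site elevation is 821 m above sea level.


mdot = Q * 1000 / (cp * dT)
mdot = 55.318 * 1000 / (4.4514 * 71.264)
mdot = 174.3812 kg/s
Convert: 174.3812 kg/s * 3600.0 = 6.2777e+05 kg/h
mdot = 6.2777e+05 kg/h


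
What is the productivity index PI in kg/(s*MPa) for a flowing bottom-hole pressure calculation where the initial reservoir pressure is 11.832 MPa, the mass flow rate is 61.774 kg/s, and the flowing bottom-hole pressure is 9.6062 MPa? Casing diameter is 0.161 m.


PI = mdot / (P_i - P_wf)
PI = 61.774 / (11.832 - 9.6062)
PI = 27.754 kg/(s*MPa)


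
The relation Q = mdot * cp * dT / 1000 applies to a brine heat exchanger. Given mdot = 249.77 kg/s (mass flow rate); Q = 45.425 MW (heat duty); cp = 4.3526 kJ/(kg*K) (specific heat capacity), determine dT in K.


dT = Q * 1000 / (mdot * cp)
dT = 45.425 * 1000 / (249.77 * 4.3526)
dT = 41.784 K


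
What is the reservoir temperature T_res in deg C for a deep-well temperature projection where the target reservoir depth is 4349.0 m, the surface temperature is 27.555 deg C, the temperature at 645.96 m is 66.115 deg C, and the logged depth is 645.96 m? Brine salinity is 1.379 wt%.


Step 1: grad = (T_d1 - T_surf)/d1 * 1000 = (66.115 - 27.555)/645.96 * 1000 = 59.69410 deg C/km
Step 2: T_res = T_surf + grad*d2/1000 = 27.555 + 59.69410*4349.0/1000 = 287.16 deg C
T_res = 287.16 deg C


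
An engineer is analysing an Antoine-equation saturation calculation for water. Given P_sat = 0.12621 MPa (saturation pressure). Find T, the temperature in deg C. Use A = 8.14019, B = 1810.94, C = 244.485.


T = B / (A - log10(P_sat * 760 / 0.101325)) - C
T = 1810.94 / (8.14019 - log10(0.12621 * 760 / 0.101325)) - 244.485
T = 106.20 deg C


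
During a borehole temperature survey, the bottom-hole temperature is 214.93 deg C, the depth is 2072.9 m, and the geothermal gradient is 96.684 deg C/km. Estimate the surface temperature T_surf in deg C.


T_surf = T_d - grad * d / 1000
T_surf = 214.93 - 96.684 * 2072.9 / 1000
T_surf = 14.514 deg C


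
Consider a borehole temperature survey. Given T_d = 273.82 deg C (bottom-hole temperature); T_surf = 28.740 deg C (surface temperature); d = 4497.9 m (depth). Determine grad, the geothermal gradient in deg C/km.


grad = (T_d - T_surf) / d * 1000
grad = (273.82 - 28.740) / 4497.9 * 1000
grad = 54.488 deg C/km


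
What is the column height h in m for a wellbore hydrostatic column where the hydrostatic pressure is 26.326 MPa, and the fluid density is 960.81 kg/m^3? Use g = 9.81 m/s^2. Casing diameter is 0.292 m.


h = P * 1e6 / (g * rho)
h = 26.326 * 1e6 / (9.81 * 960.81)
h = 2793.0 m


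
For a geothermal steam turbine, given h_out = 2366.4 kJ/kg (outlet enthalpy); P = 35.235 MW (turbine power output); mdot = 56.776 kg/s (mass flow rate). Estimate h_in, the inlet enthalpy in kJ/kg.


h_in = h_out + P * 1000 / mdot
h_in = 2366.4 + 35.235 * 1000 / 56.776
h_in = 2987.0 kJ/kg


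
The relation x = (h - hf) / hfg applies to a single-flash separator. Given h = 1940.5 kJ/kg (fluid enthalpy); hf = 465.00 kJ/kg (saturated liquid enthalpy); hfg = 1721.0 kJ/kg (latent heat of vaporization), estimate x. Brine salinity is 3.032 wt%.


x = (h - hf) / hfg
x = (1940.5 - 465.00) / 1721.0
x = 0.85735


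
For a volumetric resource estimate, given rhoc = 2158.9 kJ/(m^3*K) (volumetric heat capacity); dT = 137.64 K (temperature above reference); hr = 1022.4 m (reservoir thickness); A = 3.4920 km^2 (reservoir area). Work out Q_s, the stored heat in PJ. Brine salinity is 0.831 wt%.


Step 1: Vr = A*1e6*hr = 3.492*1e6*1022.4 = 3.570221e+09 m^3
Step 2: Q_s = Vr*rhoc*dT/1e12 = 3.570221e+09*2158.9*137.64/1e12 = 1060.9 PJ
Q_s = 1060.9 PJ


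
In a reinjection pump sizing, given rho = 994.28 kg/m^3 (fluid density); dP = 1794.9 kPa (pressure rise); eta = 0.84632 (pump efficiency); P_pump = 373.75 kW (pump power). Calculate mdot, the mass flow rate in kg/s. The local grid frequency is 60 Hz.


mdot = P_pump * rho * eta / dP
mdot = 373.75 * 994.28 * 0.84632 / 1794.9
mdot = 175.22 kg/s


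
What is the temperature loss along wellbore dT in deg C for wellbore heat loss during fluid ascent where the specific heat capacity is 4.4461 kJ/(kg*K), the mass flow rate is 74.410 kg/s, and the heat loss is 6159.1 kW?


dT = Q_loss / (mdot * cp)
dT = 6159.1 / (74.410 * 4.4461)
dT = 18.61687 K
Convert (temperature difference, 1 K = 1 deg C): 18.61687 K = 18.61687 deg C
dT = 18.617 deg C


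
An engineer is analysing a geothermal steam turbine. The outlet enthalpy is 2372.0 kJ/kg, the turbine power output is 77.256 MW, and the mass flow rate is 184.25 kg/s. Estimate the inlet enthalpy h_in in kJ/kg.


h_in = h_out + P * 1000 / mdot
h_in = 2372.0 + 77.256 * 1000 / 184.25
h_in = 2791.3 kJ/kg


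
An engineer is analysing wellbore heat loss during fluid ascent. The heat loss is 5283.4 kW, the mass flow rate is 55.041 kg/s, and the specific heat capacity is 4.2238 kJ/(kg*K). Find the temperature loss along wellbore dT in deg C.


dT = Q_loss / (mdot * cp)
dT = 5283.4 / (55.041 * 4.2238)
dT = 22.72604 K
Convert (temperature difference, 1 K = 1 deg C): 22.72604 K = 22.72604 deg C
dT = 22.726 deg C


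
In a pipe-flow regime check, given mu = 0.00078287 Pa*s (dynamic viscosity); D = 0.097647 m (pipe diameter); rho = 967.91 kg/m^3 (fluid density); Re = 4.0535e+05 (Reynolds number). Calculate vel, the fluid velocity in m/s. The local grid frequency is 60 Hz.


vel = Re * mu / (rho * D)
vel = 4.0535e+05 * 0.00078287 / (967.91 * 0.097647)
vel = 3.3576 m/s


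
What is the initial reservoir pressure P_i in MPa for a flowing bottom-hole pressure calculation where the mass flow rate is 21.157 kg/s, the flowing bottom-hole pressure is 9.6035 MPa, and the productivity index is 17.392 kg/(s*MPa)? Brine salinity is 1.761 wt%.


P_i = P_wf + mdot / PI
P_i = 9.6035 + 21.157 / 17.392
P_i = 10.820 MPa


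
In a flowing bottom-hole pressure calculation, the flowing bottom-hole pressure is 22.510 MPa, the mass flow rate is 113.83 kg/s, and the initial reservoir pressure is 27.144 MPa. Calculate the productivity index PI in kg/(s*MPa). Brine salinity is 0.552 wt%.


PI = mdot / (P_i - P_wf)
PI = 113.83 / (27.144 - 22.510)
PI = 24.564 kg/(s*MPa)


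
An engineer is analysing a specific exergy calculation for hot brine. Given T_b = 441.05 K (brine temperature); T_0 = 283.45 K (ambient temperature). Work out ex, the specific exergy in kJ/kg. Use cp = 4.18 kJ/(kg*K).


ex = cp * ((T_b - T_0) - T_0 * ln(T_b/T_0))
ex = 4.18 * ((441.05 - 283.45) - 283.45 * ln(441.05/283.45))
ex = 134.93 kJ/kg


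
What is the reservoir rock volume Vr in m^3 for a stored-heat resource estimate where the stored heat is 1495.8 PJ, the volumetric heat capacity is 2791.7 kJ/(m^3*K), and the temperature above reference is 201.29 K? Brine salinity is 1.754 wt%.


Vr = Q_s * 1e12 / (rhoc * dT)
Vr = 1495.8 * 1e12 / (2791.7 * 201.29)
Vr = 2.6618e+09 m^3


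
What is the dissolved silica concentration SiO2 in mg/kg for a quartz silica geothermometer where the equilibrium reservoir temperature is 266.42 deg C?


SiO2 = 10^(5.19 - 1309/(T_eq + 273.15))
SiO2 = 10^(5.19 - 1309/(266.42 + 273.15))
SiO2 = 580.76 mg/kg


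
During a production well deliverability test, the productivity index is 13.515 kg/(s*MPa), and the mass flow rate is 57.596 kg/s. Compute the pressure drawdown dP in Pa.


dP = mdot * 1000 / PI
dP = 57.596 * 1000 / 13.515
dP = 4261.635 kPa
Convert: 4261.635 kPa * 1000.0 = 4.2616e+06 Pa
dP = 4.2616e+06 Pa


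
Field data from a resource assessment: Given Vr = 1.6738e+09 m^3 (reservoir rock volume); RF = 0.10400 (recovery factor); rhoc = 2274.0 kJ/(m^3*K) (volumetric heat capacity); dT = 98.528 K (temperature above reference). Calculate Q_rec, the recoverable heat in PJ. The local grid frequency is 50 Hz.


Step 1: Q_s = Vr*rhoc*dT/1e12 = 1.6738e+09*2274.0*98.528/1e12 = 375.0194 PJ
Step 2: Q_rec = Q_s * RF = 375.0194 * 0.104 = 39.002 PJ
Q_rec = 39.002 PJ


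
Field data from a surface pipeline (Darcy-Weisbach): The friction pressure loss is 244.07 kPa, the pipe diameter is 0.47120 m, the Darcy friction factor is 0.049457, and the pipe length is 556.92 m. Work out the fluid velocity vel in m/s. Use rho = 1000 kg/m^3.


vel = sqrt(dP*1000*2*D / (f*L*rho))
vel = sqrt(244.07*1000*2*0.47120 / (0.049457*556.92*1000))
vel = 2.8898 m/s


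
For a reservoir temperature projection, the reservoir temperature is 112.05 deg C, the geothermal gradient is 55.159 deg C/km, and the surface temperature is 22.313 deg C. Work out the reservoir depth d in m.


d = (T_res - T_surf) / grad * 1000
d = (112.05 - 22.313) / 55.159 * 1000
d = 1626.9 m


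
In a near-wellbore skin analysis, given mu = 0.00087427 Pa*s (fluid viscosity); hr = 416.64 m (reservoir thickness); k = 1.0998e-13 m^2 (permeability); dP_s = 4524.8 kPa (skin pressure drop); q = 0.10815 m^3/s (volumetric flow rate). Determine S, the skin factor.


S = dP_s * 1000 * 2*pi*k*hr / (q*mu)
S = 4524.8 * 1000 * 2*pi*1.0998e-13*416.64 / (0.10815*0.00087427)
S = 13.778


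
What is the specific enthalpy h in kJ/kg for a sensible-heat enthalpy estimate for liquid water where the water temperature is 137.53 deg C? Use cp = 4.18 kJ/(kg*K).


h = cp * T
h = 4.18 * 137.53
h = 574.88 kJ/kg


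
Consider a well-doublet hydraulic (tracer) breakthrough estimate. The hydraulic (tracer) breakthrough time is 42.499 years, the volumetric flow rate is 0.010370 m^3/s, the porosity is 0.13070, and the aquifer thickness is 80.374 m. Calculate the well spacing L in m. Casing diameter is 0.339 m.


L = sqrt(t_bt*365.25*86400*3*Qv / (pi*hr*phi))
L = sqrt(42.499*365.25*86400*3*0.010370 / (pi*80.374*0.13070))
L = 1124.4 m


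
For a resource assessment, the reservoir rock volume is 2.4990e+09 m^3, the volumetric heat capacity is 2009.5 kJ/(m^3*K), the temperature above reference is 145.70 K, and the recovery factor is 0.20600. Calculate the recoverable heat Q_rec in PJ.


Step 1: Q_s = Vr*rhoc*dT/1e12 = 2.4990e+09*2009.5*145.7/1e12 = 731.6676 PJ
Step 2: Q_rec = Q_s * RF = 731.6676 * 0.206 = 150.72 PJ
Q_rec = 150.72 PJ


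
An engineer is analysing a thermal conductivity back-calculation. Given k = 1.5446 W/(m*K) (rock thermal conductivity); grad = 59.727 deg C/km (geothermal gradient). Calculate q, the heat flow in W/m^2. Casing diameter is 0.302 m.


q = k * grad / 1000
q = 1.5446 * 59.727 / 1000
q = 0.092254 W/m^2


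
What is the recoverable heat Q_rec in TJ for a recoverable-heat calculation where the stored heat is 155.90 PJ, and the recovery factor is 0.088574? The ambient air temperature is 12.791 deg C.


Q_rec = Q_s * RF
Q_rec = 155.90 * 0.088574
Q_rec = 13.80869 PJ
Convert: 13.80869 PJ * 1000.0 = 13809 TJ
Q_rec = 13809 TJ


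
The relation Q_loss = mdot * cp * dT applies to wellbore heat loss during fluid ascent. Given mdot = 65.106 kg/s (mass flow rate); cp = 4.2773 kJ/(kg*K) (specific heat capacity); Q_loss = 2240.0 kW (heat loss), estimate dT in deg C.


dT = Q_loss / (mdot * cp)
dT = 2240.0 / (65.106 * 4.2773)
dT = 8.043726 K
Convert (temperature difference, 1 K = 1 deg C): 8.043726 K = 8.043726 deg C
dT = 8.0437 deg C


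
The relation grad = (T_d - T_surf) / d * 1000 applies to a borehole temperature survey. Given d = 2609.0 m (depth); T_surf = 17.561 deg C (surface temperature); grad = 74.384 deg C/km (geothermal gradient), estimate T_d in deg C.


T_d = T_surf + grad * d / 1000
T_d = 17.561 + 74.384 * 2609.0 / 1000
T_d = 211.63 deg C


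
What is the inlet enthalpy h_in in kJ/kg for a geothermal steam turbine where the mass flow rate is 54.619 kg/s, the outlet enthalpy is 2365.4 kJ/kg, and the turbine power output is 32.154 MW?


h_in = h_out + P * 1000 / mdot
h_in = 2365.4 + 32.154 * 1000 / 54.619
h_in = 2954.1 kJ/kg


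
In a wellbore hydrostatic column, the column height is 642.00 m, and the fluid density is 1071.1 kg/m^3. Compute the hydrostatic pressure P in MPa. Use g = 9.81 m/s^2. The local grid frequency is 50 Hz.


P = rho * g * h / 1e6
P = 1071.1 * 9.81 * 642.00 / 1e6
P = 6.7458 MPa


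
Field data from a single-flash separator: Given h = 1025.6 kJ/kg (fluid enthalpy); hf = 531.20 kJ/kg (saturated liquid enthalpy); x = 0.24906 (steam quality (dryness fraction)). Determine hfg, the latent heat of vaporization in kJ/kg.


hfg = (h - hf) / x
hfg = (1025.6 - 531.20) / 0.24906
hfg = 1985.1 kJ/kg


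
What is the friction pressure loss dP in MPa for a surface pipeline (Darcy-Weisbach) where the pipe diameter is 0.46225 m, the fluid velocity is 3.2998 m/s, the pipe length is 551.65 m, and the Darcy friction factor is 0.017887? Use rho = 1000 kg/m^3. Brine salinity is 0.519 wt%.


dP = f * (L/D) * (rho*vel^2/2) / 1000
dP = 0.017887 * (551.65/0.46225) * (1000*3.2998^2/2) / 1000
dP = 116.2169 kPa
Convert: 116.2169 kPa * 0.001 = 0.11622 MPa
dP = 0.11622 MPa


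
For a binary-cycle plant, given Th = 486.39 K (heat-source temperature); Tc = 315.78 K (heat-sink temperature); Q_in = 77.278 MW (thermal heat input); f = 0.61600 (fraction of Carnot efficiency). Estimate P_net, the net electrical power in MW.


Step 1: eta = (1 - Tc/Th)*f = (1 - 315.78/486.39)*0.616 = 0.2160730
Step 2: P_net = eta * Q_in = 0.2160730 * 77.278 = 16.698 MW
P_net = 16.698 MW


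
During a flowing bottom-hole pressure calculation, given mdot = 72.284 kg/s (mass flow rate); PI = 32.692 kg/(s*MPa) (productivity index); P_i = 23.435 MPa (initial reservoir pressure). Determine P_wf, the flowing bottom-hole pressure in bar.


P_wf = P_i - mdot / PI
P_wf = 23.435 - 72.284 / 32.692
P_wf = 21.22394 MPa
Convert: 21.22394 MPa * 10.0 = 212.24 bar
P_wf = 212.24 bar


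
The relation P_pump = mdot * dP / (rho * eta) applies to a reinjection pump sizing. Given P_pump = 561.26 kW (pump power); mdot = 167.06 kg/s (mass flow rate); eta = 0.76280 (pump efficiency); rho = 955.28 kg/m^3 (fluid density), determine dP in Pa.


dP = P_pump * rho * eta / mdot
dP = 561.26 * 955.28 * 0.76280 / 167.06
dP = 2448.122 kPa
Convert: 2448.122 kPa * 1000.0 = 2.4481e+06 Pa
dP = 2.4481e+06 Pa


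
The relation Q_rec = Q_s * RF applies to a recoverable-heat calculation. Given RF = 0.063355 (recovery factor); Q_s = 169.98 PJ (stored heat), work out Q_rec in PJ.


Q_rec = Q_s * RF
Q_rec = 169.98 * 0.063355
Q_rec = 10.769 PJ


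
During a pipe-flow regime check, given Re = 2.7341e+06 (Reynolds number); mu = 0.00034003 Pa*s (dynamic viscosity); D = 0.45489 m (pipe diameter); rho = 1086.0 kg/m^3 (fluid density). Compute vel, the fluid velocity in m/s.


vel = Re * mu / (rho * D)
vel = 2.7341e+06 * 0.00034003 / (1086.0 * 0.45489)
vel = 1.8819 m/s


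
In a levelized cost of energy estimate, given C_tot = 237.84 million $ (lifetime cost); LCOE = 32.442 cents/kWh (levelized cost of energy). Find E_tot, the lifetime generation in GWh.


E_tot = C_tot / LCOE * 100
E_tot = 237.84 / 32.442 * 100
E_tot = 733.12 GWh


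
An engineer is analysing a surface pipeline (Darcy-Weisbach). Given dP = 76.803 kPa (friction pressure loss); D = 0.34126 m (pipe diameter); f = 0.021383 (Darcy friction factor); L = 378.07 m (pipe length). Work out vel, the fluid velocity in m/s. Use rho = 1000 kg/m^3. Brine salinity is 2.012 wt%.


vel = sqrt(dP*1000*2*D / (f*L*rho))
vel = sqrt(76.803*1000*2*0.34126 / (0.021383*378.07*1000))
vel = 2.5464 m/s


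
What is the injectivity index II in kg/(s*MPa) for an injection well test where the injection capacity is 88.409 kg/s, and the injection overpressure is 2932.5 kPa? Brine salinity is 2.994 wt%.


II = mdot * 1000 / dP
II = 88.409 * 1000 / 2932.5
II = 30.148 kg/(s*MPa)


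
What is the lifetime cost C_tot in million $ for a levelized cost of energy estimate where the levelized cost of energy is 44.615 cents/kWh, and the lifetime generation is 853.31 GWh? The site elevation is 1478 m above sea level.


C_tot = LCOE / 100 * E_tot
C_tot = 44.615 / 100 * 853.31
C_tot = 380.70 million $


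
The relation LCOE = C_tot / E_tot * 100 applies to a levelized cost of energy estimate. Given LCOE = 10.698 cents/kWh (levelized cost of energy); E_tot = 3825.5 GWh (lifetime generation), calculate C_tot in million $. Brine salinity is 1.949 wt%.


C_tot = LCOE / 100 * E_tot
C_tot = 10.698 / 100 * 3825.5
C_tot = 409.25 million $


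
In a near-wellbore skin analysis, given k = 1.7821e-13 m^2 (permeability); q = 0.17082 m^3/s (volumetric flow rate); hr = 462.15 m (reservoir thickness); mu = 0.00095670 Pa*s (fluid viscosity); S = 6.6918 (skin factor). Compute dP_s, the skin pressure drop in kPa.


dP_s = S * q * mu / (2*pi*k*hr) / 1000
dP_s = 6.6918 * 0.17082 * 0.00095670 / (2*pi*1.7821e-13*462.15) / 1000
dP_s = 2113.3 kPa


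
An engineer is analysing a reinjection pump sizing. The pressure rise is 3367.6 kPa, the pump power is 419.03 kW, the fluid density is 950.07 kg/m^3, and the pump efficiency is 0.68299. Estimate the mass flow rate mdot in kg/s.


mdot = P_pump * rho * eta / dP
mdot = 419.03 * 950.07 * 0.68299 / 3367.6
mdot = 80.741 kg/s


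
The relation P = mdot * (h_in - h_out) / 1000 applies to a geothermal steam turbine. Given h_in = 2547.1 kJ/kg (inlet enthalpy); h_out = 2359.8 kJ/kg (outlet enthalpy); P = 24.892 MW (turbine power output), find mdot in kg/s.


mdot = P * 1000 / (h_in - h_out)
mdot = 24.892 * 1000 / (2547.1 - 2359.8)
mdot = 132.90 kg/s


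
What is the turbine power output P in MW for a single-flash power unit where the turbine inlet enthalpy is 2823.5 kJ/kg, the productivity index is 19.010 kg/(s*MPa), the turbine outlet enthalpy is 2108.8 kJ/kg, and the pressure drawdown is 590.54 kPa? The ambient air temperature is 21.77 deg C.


Step 1: mdot = PI * dP / 1000 = 19.01 * 590.54 / 1000 = 11.22617 kg/s
Step 2: P = mdot*(h_in - h_out)/1000 = 11.22617*(2823.5 - 2108.8)/1000 = 8.0233 MW
P = 8.0233 MW


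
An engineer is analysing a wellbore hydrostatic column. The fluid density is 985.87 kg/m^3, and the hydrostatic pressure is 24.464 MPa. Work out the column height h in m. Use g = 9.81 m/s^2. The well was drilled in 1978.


h = P * 1e6 / (g * rho)
h = 24.464 * 1e6 / (9.81 * 985.87)
h = 2529.5 m


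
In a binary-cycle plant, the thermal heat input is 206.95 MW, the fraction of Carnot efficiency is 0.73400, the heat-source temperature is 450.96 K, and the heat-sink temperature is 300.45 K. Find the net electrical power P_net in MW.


Step 1: eta = (1 - Tc/Th)*f = (1 - 300.45/450.96)*0.734 = 0.2449759
Step 2: P_net = eta * Q_in = 0.2449759 * 206.95 = 50.698 MW
P_net = 50.698 MW


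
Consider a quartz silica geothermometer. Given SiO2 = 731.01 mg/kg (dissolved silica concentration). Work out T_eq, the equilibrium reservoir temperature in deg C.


T_eq = 1309 / (5.19 - log10(SiO2)) - 273.15
T_eq = 1309 / (5.19 - log10(731.01)) - 273.15
T_eq = 289.60 deg C


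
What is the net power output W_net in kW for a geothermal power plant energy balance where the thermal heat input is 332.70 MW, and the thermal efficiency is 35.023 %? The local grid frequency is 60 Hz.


W_net = eta / 100 * Q_in
W_net = 35.023 / 100 * 332.70
W_net = 116.5215 MW
Convert: 116.5215 MW * 1000.0 = 1.1652e+05 kW
W_net = 1.1652e+05 kW


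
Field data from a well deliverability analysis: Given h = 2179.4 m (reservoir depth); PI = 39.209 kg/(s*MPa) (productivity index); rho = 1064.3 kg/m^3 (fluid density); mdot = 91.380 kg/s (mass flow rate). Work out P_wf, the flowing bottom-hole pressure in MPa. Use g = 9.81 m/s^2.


Step 1: P_i = rho*g*h/1e6 = 1064.3*9.81*2179.4/1e6 = 22.75464 MPa
Step 2: P_wf = P_i - mdot/PI = 22.75464 - 91.38/39.209 = 20.424 MPa
P_wf = 20.424 MPa


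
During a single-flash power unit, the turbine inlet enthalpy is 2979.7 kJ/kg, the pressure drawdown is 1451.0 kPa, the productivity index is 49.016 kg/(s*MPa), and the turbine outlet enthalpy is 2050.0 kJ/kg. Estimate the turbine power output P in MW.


Step 1: mdot = PI * dP / 1000 = 49.016 * 1451.0 / 1000 = 71.12222 kg/s
Step 2: P = mdot*(h_in - h_out)/1000 = 71.12222*(2979.7 - 2050.0)/1000 = 66.122 MW
P = 66.122 MW


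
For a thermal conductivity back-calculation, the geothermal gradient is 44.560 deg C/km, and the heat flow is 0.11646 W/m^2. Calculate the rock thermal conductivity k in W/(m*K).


k = q / (grad / 1000)
k = 0.11646 / (44.560 / 1000)
k = 2.6136 W/(m*K)


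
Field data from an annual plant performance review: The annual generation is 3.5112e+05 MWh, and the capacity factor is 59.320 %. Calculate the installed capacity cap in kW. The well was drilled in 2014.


cap = E_a / (CF/100 * 8760)
cap = 3.5112e+05 / (59.320/100 * 8760)
cap = 67.56944 MW
Convert: 67.56944 MW * 1000.0 = 67569 kW
cap = 67569 kW


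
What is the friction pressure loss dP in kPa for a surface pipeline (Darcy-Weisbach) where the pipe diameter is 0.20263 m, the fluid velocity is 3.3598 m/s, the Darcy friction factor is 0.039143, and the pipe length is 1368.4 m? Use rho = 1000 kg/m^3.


dP = f * (L/D) * (rho*vel^2/2) / 1000
dP = 0.039143 * (1368.4/0.20263) * (1000*3.3598^2/2) / 1000
dP = 1492.0 kPa


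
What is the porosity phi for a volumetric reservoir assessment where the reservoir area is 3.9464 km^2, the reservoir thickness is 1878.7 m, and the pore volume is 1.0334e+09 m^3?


phi = Vp / (A * 1e6 * hr)
phi = 1.0334e+09 / (3.9464 * 1e6 * 1878.7)
phi = 0.13938


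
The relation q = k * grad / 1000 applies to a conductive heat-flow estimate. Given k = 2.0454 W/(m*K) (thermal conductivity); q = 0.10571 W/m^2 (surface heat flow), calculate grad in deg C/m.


grad = q * 1000 / k
grad = 0.10571 * 1000 / 2.0454
grad = 51.68182 deg C/km
Convert: 51.68182 deg C/km * 0.001 = 0.051682 deg C/m
grad = 0.051682 deg C/m


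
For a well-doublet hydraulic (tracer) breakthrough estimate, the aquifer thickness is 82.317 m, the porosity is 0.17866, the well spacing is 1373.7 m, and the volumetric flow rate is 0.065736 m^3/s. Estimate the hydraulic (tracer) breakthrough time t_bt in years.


t_bt = pi * hr * phi * L^2 / (3 * Qv) / (365.25*86400)
t_bt = pi * 82.317 * 0.17866 * 1373.7^2 / (3 * 0.065736) / (365.25*86400)
t_bt = 14.009 years


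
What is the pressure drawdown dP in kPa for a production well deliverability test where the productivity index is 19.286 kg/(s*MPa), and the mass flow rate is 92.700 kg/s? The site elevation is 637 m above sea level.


dP = mdot * 1000 / PI
dP = 92.700 * 1000 / 19.286
dP = 4806.6 kPa


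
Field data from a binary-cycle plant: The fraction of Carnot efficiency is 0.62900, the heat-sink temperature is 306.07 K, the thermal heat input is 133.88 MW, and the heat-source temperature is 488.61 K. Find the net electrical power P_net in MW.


Step 1: eta = (1 - Tc/Th)*f = (1 - 306.07/488.61)*0.629 = 0.2349884
Step 2: P_net = eta * Q_in = 0.2349884 * 133.88 = 31.460 MW
P_net = 31.460 MW


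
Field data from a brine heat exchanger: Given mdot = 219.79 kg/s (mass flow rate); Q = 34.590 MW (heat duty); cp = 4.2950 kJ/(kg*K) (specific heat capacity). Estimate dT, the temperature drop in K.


dT = Q * 1000 / (mdot * cp)
dT = 34.590 * 1000 / (219.79 * 4.2950)
dT = 36.642 K


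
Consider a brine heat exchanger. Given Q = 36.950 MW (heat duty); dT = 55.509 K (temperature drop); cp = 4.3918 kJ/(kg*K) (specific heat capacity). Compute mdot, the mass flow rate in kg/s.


mdot = Q * 1000 / (cp * dT)
mdot = 36.950 * 1000 / (4.3918 * 55.509)
mdot = 151.57 kg/s


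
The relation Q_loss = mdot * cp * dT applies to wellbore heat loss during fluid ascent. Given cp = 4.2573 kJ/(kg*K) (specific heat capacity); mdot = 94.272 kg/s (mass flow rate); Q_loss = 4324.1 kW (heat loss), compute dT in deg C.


dT = Q_loss / (mdot * cp)
dT = 4324.1 / (94.272 * 4.2573)
dT = 10.77404 K
Convert (temperature difference, 1 K = 1 deg C): 10.77404 K = 10.77404 deg C
dT = 10.774 deg C


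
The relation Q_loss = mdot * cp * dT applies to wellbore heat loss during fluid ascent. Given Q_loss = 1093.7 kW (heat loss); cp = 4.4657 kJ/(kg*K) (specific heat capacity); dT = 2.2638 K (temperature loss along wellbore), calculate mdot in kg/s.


mdot = Q_loss / (cp * dT)
mdot = 1093.7 / (4.4657 * 2.2638)
mdot = 108.19 kg/s


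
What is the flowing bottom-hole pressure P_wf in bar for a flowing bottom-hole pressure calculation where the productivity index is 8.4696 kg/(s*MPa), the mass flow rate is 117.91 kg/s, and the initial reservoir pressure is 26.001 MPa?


P_wf = P_i - mdot / PI
P_wf = 26.001 - 117.91 / 8.4696
P_wf = 12.07945 MPa
Convert: 12.07945 MPa * 10.0 = 120.79 bar
P_wf = 120.79 bar


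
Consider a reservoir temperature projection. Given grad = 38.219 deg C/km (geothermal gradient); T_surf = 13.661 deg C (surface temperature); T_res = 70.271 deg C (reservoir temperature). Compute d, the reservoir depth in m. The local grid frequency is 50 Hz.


d = (T_res - T_surf) / grad * 1000
d = (70.271 - 13.661) / 38.219 * 1000
d = 1481.2 m
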